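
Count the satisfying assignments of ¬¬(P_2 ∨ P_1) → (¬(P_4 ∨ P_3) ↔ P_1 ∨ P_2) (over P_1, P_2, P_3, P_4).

P_1 | P_2 | P_3 | P_4 || φ
 0  |  0  |  0  |  0  || 1
 0  |  0  |  0  |  1  || 1
 0  |  0  |  1  |  0  || 1
 0  |  0  |  1  |  1  || 1
 0  |  1  |  0  |  0  || 1
 0  |  1  |  0  |  1  || 0
 0  |  1  |  1  |  0  || 0
 0  |  1  |  1  |  1  || 0
 1  |  0  |  0  |  0  || 1
 1  |  0  |  0  |  1  || 0
 1  |  0  |  1  |  0  || 0
 1  |  0  |  1  |  1  || 0
 1  |  1  |  0  |  0  || 1
 1  |  1  |  0  |  1  || 0
 1  |  1  |  1  |  0  || 0
 1  |  1  |  1  |  1  || 0
The formula is true on 7 of the 16 rows.

7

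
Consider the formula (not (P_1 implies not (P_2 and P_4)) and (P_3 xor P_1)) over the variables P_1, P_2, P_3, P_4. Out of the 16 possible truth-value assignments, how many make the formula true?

P_1 | P_2 | P_3 | P_4 | (P_2 and P_4) | not (P_2 and P_4) | (P_3 xor P_1) | φ
--- | --- | --- | --- | ------------- | ----------------- | ------------- | -
 T  |  T  |  T  |  T  |       T       |         F         |       F       | F
 T  |  T  |  T  |  F  |       F       |         T         |       F       | F
 T  |  T  |  F  |  T  |       T       |         F         |       T       | T
 T  |  T  |  F  |  F  |       F       |         T         |       T       | F
 T  |  F  |  T  |  T  |       F       |         T         |       F       | F
 T  |  F  |  T  |  F  |       F       |         T         |       F       | F
 T  |  F  |  F  |  T  |       F       |         T         |       T       | F
 T  |  F  |  F  |  F  |       F       |         T         |       T       | F
 F  |  T  |  T  |  T  |       T       |         F         |       T       | F
 F  |  T  |  T  |  F  |       F       |         T         |       T       | F
 F  |  T  |  F  |  T  |       T       |         F         |       F       | F
 F  |  T  |  F  |  F  |       F       |         T         |       F       | F
 F  |  F  |  T  |  T  |       F       |         T         |       T       | F
 F  |  F  |  T  |  F  |       F       |         T         |       T       | F
 F  |  F  |  F  |  T  |       F       |         T         |       F       | F
 F  |  F  |  F  |  F  |       F       |         T         |       F       | F
The formula is true on 1 of the 16 rows.

1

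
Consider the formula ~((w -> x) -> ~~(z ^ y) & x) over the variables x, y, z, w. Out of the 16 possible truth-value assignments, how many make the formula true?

x  y  z  w  |  ~((w -> x) -> (~~(z ^ y) & x))
T  T  T  T  |                T               
T  T  T  F  |                T               
T  T  F  T  |                F               
T  T  F  F  |                F               
T  F  T  T  |                F               
T  F  T  F  |                F               
T  F  F  T  |                T               
T  F  F  F  |                T               
F  T  T  T  |                F               
F  T  T  F  |                T               
F  T  F  T  |                F               
F  T  F  F  |                T               
F  F  T  T  |                F               
F  F  T  F  |                T               
F  F  F  T  |                F               
F  F  F  F  |                T               
The formula is true on 8 of the 16 rows.

8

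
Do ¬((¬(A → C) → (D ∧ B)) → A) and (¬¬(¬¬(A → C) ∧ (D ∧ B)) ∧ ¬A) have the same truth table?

not equivalent

A | B | C | D || φ | ψ
1 | 1 | 1 | 1 || 0 | 0
1 | 1 | 1 | 0 || 0 | 0
1 | 1 | 0 | 1 || 0 | 0
1 | 1 | 0 | 0 || 0 | 0
1 | 0 | 1 | 1 || 0 | 0
1 | 0 | 1 | 0 || 0 | 0
1 | 0 | 0 | 1 || 0 | 0
1 | 0 | 0 | 0 || 0 | 0
0 | 1 | 1 | 1 || 1 | 1
0 | 1 | 1 | 0 || 1 | 0
0 | 1 | 0 | 1 || 1 | 1
0 | 1 | 0 | 0 || 1 | 0
0 | 0 | 1 | 1 || 1 | 0
0 | 0 | 1 | 0 || 1 | 0
0 | 0 | 0 | 1 || 1 | 0
0 | 0 | 0 | 0 || 1 | 0
The columns differ at A=0, B=1, C=1, D=0 (φ=1, ψ=0), so they are not equivalent.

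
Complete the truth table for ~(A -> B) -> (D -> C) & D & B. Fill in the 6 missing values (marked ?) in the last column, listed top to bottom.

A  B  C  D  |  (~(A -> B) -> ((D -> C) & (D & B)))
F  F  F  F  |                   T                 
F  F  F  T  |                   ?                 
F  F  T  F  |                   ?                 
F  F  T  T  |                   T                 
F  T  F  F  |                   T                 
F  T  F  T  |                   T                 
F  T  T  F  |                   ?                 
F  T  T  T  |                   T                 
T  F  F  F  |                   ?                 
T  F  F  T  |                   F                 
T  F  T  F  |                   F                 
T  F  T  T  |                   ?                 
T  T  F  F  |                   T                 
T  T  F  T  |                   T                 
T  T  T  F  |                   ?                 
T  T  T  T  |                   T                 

Row A=F, B=F, C=F, D=T: ~(A -> B) = F, ((D -> C) & D & B) = F, so (~(A -> B) -> ((D -> C) & (D & B))) = T.
Row A=F, B=F, C=T, D=F: ~(A -> B) = F, ((D -> C) & D & B) = F, so (~(A -> B) -> ((D -> C) & (D & B))) = T.
Row A=F, B=T, C=T, D=F: ~(A -> B) = F, ((D -> C) & D & B) = F, so (~(A -> B) -> ((D -> C) & (D & B))) = T.
Row A=T, B=F, C=F, D=F: ~(A -> B) = T, ((D -> C) & D & B) = F, so (~(A -> B) -> ((D -> C) & (D & B))) = F.
Row A=T, B=F, C=T, D=T: ~(A -> B) = T, ((D -> C) & D & B) = F, so (~(A -> B) -> ((D -> C) & (D & B))) = F.
Row A=T, B=T, C=T, D=F: ~(A -> B) = F, ((D -> C) & D & B) = F, so (~(A -> B) -> ((D -> C) & (D & B))) = T.

T, T, T, F, F, T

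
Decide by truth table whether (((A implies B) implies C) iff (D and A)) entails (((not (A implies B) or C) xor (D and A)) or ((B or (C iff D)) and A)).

A | B | C | D | φ | ψ
- | - | - | - | - | -
F | F | F | F | T | F
F | F | F | T | T | F
F | F | T | F | F | T
F | F | T | T | F | T
F | T | F | F | T | F
F | T | F | T | T | F
F | T | T | F | F | T
F | T | T | T | F | T
T | F | F | F | F | T
T | F | F | T | T | F
T | F | T | F | F | T
T | F | T | T | T | T
T | T | F | F | T | T
T | T | F | T | F | T
T | T | T | F | F | T
T | T | T | T | T | T
At A=F, B=F, C=F, D=F we have φ true but ψ false, so φ does not entail ψ.

no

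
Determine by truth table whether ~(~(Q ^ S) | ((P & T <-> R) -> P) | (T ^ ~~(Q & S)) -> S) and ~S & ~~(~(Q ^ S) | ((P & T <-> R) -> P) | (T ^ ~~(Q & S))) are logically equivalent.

equivalent

P | Q | R | S | T | φ | ψ
- | - | - | - | - | - | -
1 | 1 | 1 | 1 | 1 | 0 | 0
1 | 1 | 1 | 1 | 0 | 0 | 0
1 | 1 | 1 | 0 | 1 | 1 | 1
1 | 1 | 1 | 0 | 0 | 1 | 1
1 | 1 | 0 | 1 | 1 | 0 | 0
1 | 1 | 0 | 1 | 0 | 0 | 0
1 | 1 | 0 | 0 | 1 | 1 | 1
1 | 1 | 0 | 0 | 0 | 1 | 1
1 | 0 | 1 | 1 | 1 | 0 | 0
1 | 0 | 1 | 1 | 0 | 0 | 0
1 | 0 | 1 | 0 | 1 | 1 | 1
1 | 0 | 1 | 0 | 0 | 1 | 1
1 | 0 | 0 | 1 | 1 | 0 | 0
1 | 0 | 0 | 1 | 0 | 0 | 0
1 | 0 | 0 | 0 | 1 | 1 | 1
1 | 0 | 0 | 0 | 0 | 1 | 1
0 | 1 | 1 | 1 | 1 | 0 | 0
0 | 1 | 1 | 1 | 0 | 0 | 0
0 | 1 | 1 | 0 | 1 | 1 | 1
0 | 1 | 1 | 0 | 0 | 1 | 1
0 | 1 | 0 | 1 | 1 | 0 | 0
0 | 1 | 0 | 1 | 0 | 0 | 0
0 | 1 | 0 | 0 | 1 | 1 | 1
0 | 1 | 0 | 0 | 0 | 0 | 0
0 | 0 | 1 | 1 | 1 | 0 | 0
0 | 0 | 1 | 1 | 0 | 0 | 0
0 | 0 | 1 | 0 | 1 | 1 | 1
0 | 0 | 1 | 0 | 0 | 1 | 1
0 | 0 | 0 | 1 | 1 | 0 | 0
0 | 0 | 0 | 1 | 0 | 0 | 0
0 | 0 | 0 | 0 | 1 | 1 | 1
0 | 0 | 0 | 0 | 0 | 1 | 1
The columns for φ and ψ agree on every row, so they are logically equivalent.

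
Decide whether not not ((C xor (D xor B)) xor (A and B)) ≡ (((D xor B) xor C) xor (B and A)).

equivalent

A | B | C | D || φ | ψ
F | F | F | F || F | F
F | F | F | T || T | T
F | F | T | F || T | T
F | F | T | T || F | F
F | T | F | F || T | T
F | T | F | T || F | F
F | T | T | F || F | F
F | T | T | T || T | T
T | F | F | F || F | F
T | F | F | T || T | T
T | F | T | F || T | T
T | F | T | T || F | F
T | T | F | F || F | F
T | T | F | T || T | T
T | T | T | F || T | T
T | T | T | T || F | F
The columns for φ and ψ agree on every row, so they are logically equivalent.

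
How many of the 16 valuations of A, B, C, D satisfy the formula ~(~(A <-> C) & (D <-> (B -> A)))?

12

  A      B      C      D    |    φ  
 True   True   True   True  |   True
 True   True   True  False  |   True
 True   True  False   True  |  False
 True   True  False  False  |   True
 True  False   True   True  |   True
 True  False   True  False  |   True
 True  False  False   True  |  False
 True  False  False  False  |   True
False   True   True   True  |   True
False   True   True  False  |  False
False   True  False   True  |   True
False   True  False  False  |   True
False  False   True   True  |  False
False  False   True  False  |   True
False  False  False   True  |   True
False  False  False  False  |   True
The formula is true on 12 of the 16 rows.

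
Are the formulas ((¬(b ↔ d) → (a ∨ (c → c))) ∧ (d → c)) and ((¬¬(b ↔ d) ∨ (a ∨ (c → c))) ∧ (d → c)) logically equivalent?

a  b  c  d  |  φ  ψ
F  F  F  F  |  T  T
F  F  F  T  |  F  F
F  F  T  F  |  T  T
F  F  T  T  |  T  T
F  T  F  F  |  T  T
F  T  F  T  |  F  F
F  T  T  F  |  T  T
F  T  T  T  |  T  T
T  F  F  F  |  T  T
T  F  F  T  |  F  F
T  F  T  F  |  T  T
T  F  T  T  |  T  T
T  T  F  F  |  T  T
T  T  F  T  |  F  F
T  T  T  F  |  T  T
T  T  T  T  |  T  T
The columns for φ and ψ agree on every row, so they are logically equivalent.

equivalent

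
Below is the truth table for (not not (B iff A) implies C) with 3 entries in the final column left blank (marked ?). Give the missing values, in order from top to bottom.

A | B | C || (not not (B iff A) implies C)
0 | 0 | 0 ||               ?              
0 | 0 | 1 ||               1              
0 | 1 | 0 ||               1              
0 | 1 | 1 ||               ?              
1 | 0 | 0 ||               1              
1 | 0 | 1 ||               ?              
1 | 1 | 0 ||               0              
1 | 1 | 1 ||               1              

Row A=0, B=0, C=0: not not (B iff A) = 1, so (not not (B iff A) implies C) = 0.
Row A=0, B=1, C=1: not not (B iff A) = 0, so (not not (B iff A) implies C) = 1.
Row A=1, B=0, C=1: not not (B iff A) = 0, so (not not (B iff A) implies C) = 1.

0, 1, 1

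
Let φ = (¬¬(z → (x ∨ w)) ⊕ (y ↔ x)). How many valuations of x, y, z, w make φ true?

8

x | y | z | w || (x ∨ w) | (z → (x ∨ w)) | ¬(z → (x ∨ w)) | ¬¬(z → (x ∨ w)) | (y ↔ x) | (¬¬(z → (x ∨ w)) ⊕ (y ↔ x))
0 | 0 | 0 | 0 ||    0    |       1       |       0        |        1        |    1    |              0             
0 | 0 | 0 | 1 ||    1    |       1       |       0        |        1        |    1    |              0             
0 | 0 | 1 | 0 ||    0    |       0       |       1        |        0        |    1    |              1             
0 | 0 | 1 | 1 ||    1    |       1       |       0        |        1        |    1    |              0             
0 | 1 | 0 | 0 ||    0    |       1       |       0        |        1        |    0    |              1             
0 | 1 | 0 | 1 ||    1    |       1       |       0        |        1        |    0    |              1             
0 | 1 | 1 | 0 ||    0    |       0       |       1        |        0        |    0    |              0             
0 | 1 | 1 | 1 ||    1    |       1       |       0        |        1        |    0    |              1             
1 | 0 | 0 | 0 ||    1    |       1       |       0        |        1        |    0    |              1             
1 | 0 | 0 | 1 ||    1    |       1       |       0        |        1        |    0    |              1             
1 | 0 | 1 | 0 ||    1    |       1       |       0        |        1        |    0    |              1             
1 | 0 | 1 | 1 ||    1    |       1       |       0        |        1        |    0    |              1             
1 | 1 | 0 | 0 ||    1    |       1       |       0        |        1        |    1    |              0             
1 | 1 | 0 | 1 ||    1    |       1       |       0        |        1        |    1    |              0             
1 | 1 | 1 | 0 ||    1    |       1       |       0        |        1        |    1    |              0             
1 | 1 | 1 | 1 ||    1    |       1       |       0        |        1        |    1    |              0             
The formula is true on 8 of the 16 rows.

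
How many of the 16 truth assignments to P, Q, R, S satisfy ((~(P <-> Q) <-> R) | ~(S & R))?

14

P  Q  R  S  |  φ
1  1  1  1  |  0
1  1  1  0  |  1
1  1  0  1  |  1
1  1  0  0  |  1
1  0  1  1  |  1
1  0  1  0  |  1
1  0  0  1  |  1
1  0  0  0  |  1
0  1  1  1  |  1
0  1  1  0  |  1
0  1  0  1  |  1
0  1  0  0  |  1
0  0  1  1  |  0
0  0  1  0  |  1
0  0  0  1  |  1
0  0  0  0  |  1
The formula is true on 14 of the 16 rows.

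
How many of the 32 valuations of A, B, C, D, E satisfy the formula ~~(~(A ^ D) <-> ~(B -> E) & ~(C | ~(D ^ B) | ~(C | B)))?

16

A | B | C | D | E || φ
T | T | T | T | T || F
T | T | T | T | F || F
T | T | T | F | T || T
T | T | T | F | F || T
T | T | F | T | T || F
T | T | F | T | F || F
T | T | F | F | T || T
T | T | F | F | F || F
T | F | T | T | T || F
T | F | T | T | F || F
T | F | T | F | T || T
T | F | T | F | F || T
T | F | F | T | T || F
T | F | F | T | F || F
T | F | F | F | T || T
T | F | F | F | F || T
F | T | T | T | T || T
F | T | T | T | F || T
F | T | T | F | T || F
F | T | T | F | F || F
F | T | F | T | T || T
F | T | F | T | F || T
F | T | F | F | T || F
F | T | F | F | F || T
F | F | T | T | T || T
F | F | T | T | F || T
F | F | T | F | T || F
F | F | T | F | F || F
F | F | F | T | T || T
F | F | F | T | F || T
F | F | F | F | T || F
F | F | F | F | F || F
The formula is true on 16 of the 32 rows.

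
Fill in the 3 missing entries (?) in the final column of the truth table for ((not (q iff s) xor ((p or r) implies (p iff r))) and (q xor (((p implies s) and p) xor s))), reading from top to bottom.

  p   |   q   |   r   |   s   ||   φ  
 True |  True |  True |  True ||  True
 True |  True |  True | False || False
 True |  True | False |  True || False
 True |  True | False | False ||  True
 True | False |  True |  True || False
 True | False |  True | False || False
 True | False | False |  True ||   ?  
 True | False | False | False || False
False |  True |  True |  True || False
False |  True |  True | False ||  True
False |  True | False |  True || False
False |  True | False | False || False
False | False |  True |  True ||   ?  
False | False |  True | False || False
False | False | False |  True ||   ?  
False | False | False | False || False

Row p=True, q=False, r=False, s=True: (not (q iff s) xor ((p or r) implies (p iff r))) = True, (q xor (((p implies s) and p) xor s)) = False, so the formula = False.
Row p=False, q=False, r=True, s=True: (not (q iff s) xor ((p or r) implies (p iff r))) = True, (q xor (((p implies s) and p) xor s)) = True, so the formula = True.
Row p=False, q=False, r=False, s=True: (not (q iff s) xor ((p or r) implies (p iff r))) = False, (q xor (((p implies s) and p) xor s)) = True, so the formula = False.

False, True, False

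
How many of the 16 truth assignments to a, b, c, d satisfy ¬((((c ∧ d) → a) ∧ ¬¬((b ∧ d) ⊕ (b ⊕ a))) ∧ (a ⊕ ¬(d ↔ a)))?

  a   |   b   |   c   |   d   ||   φ  
False | False | False | False ||  True
False | False | False |  True ||  True
False | False |  True | False ||  True
False | False |  True |  True ||  True
False |  True | False | False ||  True
False |  True | False |  True ||  True
False |  True |  True | False ||  True
False |  True |  True |  True ||  True
 True | False | False | False ||  True
 True | False | False |  True || False
 True | False |  True | False ||  True
 True | False |  True |  True || False
 True |  True | False | False ||  True
 True |  True | False |  True || False
 True |  True |  True | False ||  True
 True |  True |  True |  True || False
The formula is true on 12 of the 16 rows.

12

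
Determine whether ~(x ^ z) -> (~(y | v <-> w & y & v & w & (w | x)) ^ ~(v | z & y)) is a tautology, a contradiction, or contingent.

contingent

x | y | z | w | v | φ
- | - | - | - | - | -
F | F | F | F | F | T
F | F | F | F | T | T
F | F | F | T | F | T
F | F | F | T | T | T
F | F | T | F | F | T
F | F | T | F | T | T
F | F | T | T | F | T
F | F | T | T | T | T
F | T | F | F | F | F
F | T | F | F | T | T
F | T | F | T | F | F
F | T | F | T | T | F
F | T | T | F | F | T
F | T | T | F | T | T
F | T | T | T | F | T
F | T | T | T | T | T
T | F | F | F | F | T
T | F | F | F | T | T
T | F | F | T | F | T
T | F | F | T | T | T
T | F | T | F | F | T
T | F | T | F | T | T
T | F | T | T | F | T
T | F | T | T | T | T
T | T | F | F | F | T
T | T | F | F | T | T
T | T | F | T | F | T
T | T | F | T | T | T
T | T | T | F | F | T
T | T | T | F | T | T
T | T | T | T | F | T
T | T | T | T | T | F
28 of 32 rows are T, so the formula is contingent.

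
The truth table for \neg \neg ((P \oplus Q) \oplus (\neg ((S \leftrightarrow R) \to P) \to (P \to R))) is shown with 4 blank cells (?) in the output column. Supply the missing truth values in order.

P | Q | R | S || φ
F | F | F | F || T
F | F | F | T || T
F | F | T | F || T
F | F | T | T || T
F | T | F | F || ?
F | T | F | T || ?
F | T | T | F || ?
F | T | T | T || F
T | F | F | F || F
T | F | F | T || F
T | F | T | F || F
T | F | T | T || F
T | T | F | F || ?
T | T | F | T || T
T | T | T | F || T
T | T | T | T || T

Row P=F, Q=T, R=F, S=F: ((P \oplus Q) \oplus (\neg ((S \leftrightarrow R) \to P) \to (P \to R))) = F, \neg ((P \oplus Q) \oplus (\neg ((S \leftrightarrow R) \to P) \to (P \to R))) = T, so the formula = F.
Row P=F, Q=T, R=F, S=T: ((P \oplus Q) \oplus (\neg ((S \leftrightarrow R) \to P) \to (P \to R))) = F, \neg ((P \oplus Q) \oplus (\neg ((S \leftrightarrow R) \to P) \to (P \to R))) = T, so the formula = F.
Row P=F, Q=T, R=T, S=F: ((P \oplus Q) \oplus (\neg ((S \leftrightarrow R) \to P) \to (P \to R))) = F, \neg ((P \oplus Q) \oplus (\neg ((S \leftrightarrow R) \to P) \to (P \to R))) = T, so the formula = F.
Row P=T, Q=T, R=F, S=F: ((P \oplus Q) \oplus (\neg ((S \leftrightarrow R) \to P) \to (P \to R))) = T, \neg ((P \oplus Q) \oplus (\neg ((S \leftrightarrow R) \to P) \to (P \to R))) = F, so the formula = T.

F, F, F, T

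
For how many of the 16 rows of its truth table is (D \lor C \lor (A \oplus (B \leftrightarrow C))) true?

A | B | C | D | φ
- | - | - | - | -
F | F | F | F | T
F | F | F | T | T
F | F | T | F | T
F | F | T | T | T
F | T | F | F | F
F | T | F | T | T
F | T | T | F | T
F | T | T | T | T
T | F | F | F | F
T | F | F | T | T
T | F | T | F | T
T | F | T | T | T
T | T | F | F | T
T | T | F | T | T
T | T | T | F | T
T | T | T | T | T
The formula is true on 14 of the 16 rows.

14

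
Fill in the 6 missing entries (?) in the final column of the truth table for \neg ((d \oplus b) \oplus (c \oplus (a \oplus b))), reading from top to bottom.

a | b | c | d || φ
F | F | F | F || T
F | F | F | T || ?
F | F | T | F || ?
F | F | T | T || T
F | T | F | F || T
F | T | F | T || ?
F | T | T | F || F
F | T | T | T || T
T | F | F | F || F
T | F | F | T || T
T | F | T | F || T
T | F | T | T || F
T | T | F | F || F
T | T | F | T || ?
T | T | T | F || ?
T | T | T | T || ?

F, F, F, T, T, F

Row a=F, b=F, c=F, d=T: (d \oplus b) = T, (c \oplus (a \oplus b)) = F, ((d \oplus b) \oplus (c \oplus (a \oplus b))) = T, so the formula = F.
Row a=F, b=F, c=T, d=F: (d \oplus b) = F, (c \oplus (a \oplus b)) = T, ((d \oplus b) \oplus (c \oplus (a \oplus b))) = T, so the formula = F.
Row a=F, b=T, c=F, d=T: (d \oplus b) = F, (c \oplus (a \oplus b)) = T, ((d \oplus b) \oplus (c \oplus (a \oplus b))) = T, so the formula = F.
Row a=T, b=T, c=F, d=T: (d \oplus b) = F, (c \oplus (a \oplus b)) = F, ((d \oplus b) \oplus (c \oplus (a \oplus b))) = F, so the formula = T.
Row a=T, b=T, c=T, d=F: (d \oplus b) = T, (c \oplus (a \oplus b)) = T, ((d \oplus b) \oplus (c \oplus (a \oplus b))) = F, so the formula = T.
Row a=T, b=T, c=T, d=T: (d \oplus b) = F, (c \oplus (a \oplus b)) = T, ((d \oplus b) \oplus (c \oplus (a \oplus b))) = T, so the formula = F.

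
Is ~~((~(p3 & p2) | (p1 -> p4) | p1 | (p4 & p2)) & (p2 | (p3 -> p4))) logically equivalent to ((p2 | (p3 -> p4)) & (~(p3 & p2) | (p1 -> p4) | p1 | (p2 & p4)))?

equivalent

p1  p2  p3  p4  |  φ  ψ
T   T   T   T   |  T  T
T   T   T   F   |  T  T
T   T   F   T   |  T  T
T   T   F   F   |  T  T
T   F   T   T   |  T  T
T   F   T   F   |  F  F
T   F   F   T   |  T  T
T   F   F   F   |  T  T
F   T   T   T   |  T  T
F   T   T   F   |  T  T
F   T   F   T   |  T  T
F   T   F   F   |  T  T
F   F   T   T   |  T  T
F   F   T   F   |  F  F
F   F   F   T   |  T  T
F   F   F   F   |  T  T
The columns for φ and ψ agree on every row, so they are logically equivalent.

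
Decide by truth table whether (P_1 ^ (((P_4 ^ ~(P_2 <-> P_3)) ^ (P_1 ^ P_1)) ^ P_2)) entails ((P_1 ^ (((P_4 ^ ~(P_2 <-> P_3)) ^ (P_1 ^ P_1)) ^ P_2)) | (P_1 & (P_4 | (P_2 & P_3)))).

P_1 | P_2 | P_3 | P_4 | φ | ψ
--- | --- | --- | --- | - | -
 F  |  F  |  F  |  F  | F | F
 F  |  F  |  F  |  T  | T | T
 F  |  F  |  T  |  F  | T | T
 F  |  F  |  T  |  T  | F | F
 F  |  T  |  F  |  F  | F | F
 F  |  T  |  F  |  T  | T | T
 F  |  T  |  T  |  F  | T | T
 F  |  T  |  T  |  T  | F | F
 T  |  F  |  F  |  F  | T | T
 T  |  F  |  F  |  T  | F | T
 T  |  F  |  T  |  F  | F | F
 T  |  F  |  T  |  T  | T | T
 T  |  T  |  F  |  F  | T | T
 T  |  T  |  F  |  T  | F | T
 T  |  T  |  T  |  F  | F | T
 T  |  T  |  T  |  T  | T | T
In every row where φ is true, ψ is also true, so φ ⊨ ψ.

yes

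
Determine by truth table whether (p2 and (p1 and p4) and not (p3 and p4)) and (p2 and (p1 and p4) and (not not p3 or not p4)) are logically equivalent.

not equivalent

p1 | p2 | p3 | p4 || φ | ψ
T  | T  | T  | T  || F | T
T  | T  | T  | F  || F | F
T  | T  | F  | T  || T | F
T  | T  | F  | F  || F | F
T  | F  | T  | T  || F | F
T  | F  | T  | F  || F | F
T  | F  | F  | T  || F | F
T  | F  | F  | F  || F | F
F  | T  | T  | T  || F | F
F  | T  | T  | F  || F | F
F  | T  | F  | T  || F | F
F  | T  | F  | F  || F | F
F  | F  | T  | T  || F | F
F  | F  | T  | F  || F | F
F  | F  | F  | T  || F | F
F  | F  | F  | F  || F | F
The columns differ at p1=T, p2=T, p3=T, p4=T (φ=F, ψ=T), so they are not equivalent.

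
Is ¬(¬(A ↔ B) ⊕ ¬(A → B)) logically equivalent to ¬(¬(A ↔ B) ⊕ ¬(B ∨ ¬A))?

A | B || φ | ψ
1 | 1 || 1 | 1
1 | 0 || 1 | 1
0 | 1 || 0 | 0
0 | 0 || 1 | 1
The columns for φ and ψ agree on every row, so they are logically equivalent.

equivalent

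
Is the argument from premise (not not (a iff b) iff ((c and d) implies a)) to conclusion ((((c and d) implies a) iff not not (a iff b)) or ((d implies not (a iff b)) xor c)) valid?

yes

a  b  c  d  |  φ  ψ
T  T  T  T  |  T  T
T  T  T  F  |  T  T
T  T  F  T  |  T  T
T  T  F  F  |  T  T
T  F  T  T  |  F  F
T  F  T  F  |  F  F
T  F  F  T  |  F  T
T  F  F  F  |  F  T
F  T  T  T  |  T  T
F  T  T  F  |  F  F
F  T  F  T  |  F  T
F  T  F  F  |  F  T
F  F  T  T  |  F  T
F  F  T  F  |  T  T
F  F  F  T  |  T  T
F  F  F  F  |  T  T
In every row where φ is true, ψ is also true, so φ ⊨ ψ.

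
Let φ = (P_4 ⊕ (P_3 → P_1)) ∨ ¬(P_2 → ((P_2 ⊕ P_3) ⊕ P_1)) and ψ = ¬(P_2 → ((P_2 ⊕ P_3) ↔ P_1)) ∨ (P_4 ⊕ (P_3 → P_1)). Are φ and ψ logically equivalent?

not equivalent

P_1 | P_2 | P_3 | P_4 || φ | ψ
 0  |  0  |  0  |  0  || 1 | 1
 0  |  0  |  0  |  1  || 0 | 0
 0  |  0  |  1  |  0  || 0 | 0
 0  |  0  |  1  |  1  || 1 | 1
 0  |  1  |  0  |  0  || 1 | 1
 0  |  1  |  0  |  1  || 0 | 1
 0  |  1  |  1  |  0  || 1 | 0
 0  |  1  |  1  |  1  || 1 | 1
 1  |  0  |  0  |  0  || 1 | 1
 1  |  0  |  0  |  1  || 0 | 0
 1  |  0  |  1  |  0  || 1 | 1
 1  |  0  |  1  |  1  || 0 | 0
 1  |  1  |  0  |  0  || 1 | 1
 1  |  1  |  0  |  1  || 1 | 0
 1  |  1  |  1  |  0  || 1 | 1
 1  |  1  |  1  |  1  || 0 | 1
The columns differ at P_1=0, P_2=1, P_3=0, P_4=1 (φ=0, ψ=1), so they are not equivalent.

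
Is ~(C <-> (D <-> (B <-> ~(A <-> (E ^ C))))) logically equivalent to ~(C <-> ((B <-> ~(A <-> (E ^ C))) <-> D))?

equivalent

A | B | C | D | E | φ | ψ
- | - | - | - | - | - | -
1 | 1 | 1 | 1 | 1 | 0 | 0
1 | 1 | 1 | 1 | 0 | 1 | 1
1 | 1 | 1 | 0 | 1 | 1 | 1
1 | 1 | 1 | 0 | 0 | 0 | 0
1 | 1 | 0 | 1 | 1 | 0 | 0
1 | 1 | 0 | 1 | 0 | 1 | 1
1 | 1 | 0 | 0 | 1 | 1 | 1
1 | 1 | 0 | 0 | 0 | 0 | 0
1 | 0 | 1 | 1 | 1 | 1 | 1
1 | 0 | 1 | 1 | 0 | 0 | 0
1 | 0 | 1 | 0 | 1 | 0 | 0
1 | 0 | 1 | 0 | 0 | 1 | 1
1 | 0 | 0 | 1 | 1 | 1 | 1
1 | 0 | 0 | 1 | 0 | 0 | 0
1 | 0 | 0 | 0 | 1 | 0 | 0
1 | 0 | 0 | 0 | 0 | 1 | 1
0 | 1 | 1 | 1 | 1 | 1 | 1
0 | 1 | 1 | 1 | 0 | 0 | 0
0 | 1 | 1 | 0 | 1 | 0 | 0
0 | 1 | 1 | 0 | 0 | 1 | 1
0 | 1 | 0 | 1 | 1 | 1 | 1
0 | 1 | 0 | 1 | 0 | 0 | 0
0 | 1 | 0 | 0 | 1 | 0 | 0
0 | 1 | 0 | 0 | 0 | 1 | 1
0 | 0 | 1 | 1 | 1 | 0 | 0
0 | 0 | 1 | 1 | 0 | 1 | 1
0 | 0 | 1 | 0 | 1 | 1 | 1
0 | 0 | 1 | 0 | 0 | 0 | 0
0 | 0 | 0 | 1 | 1 | 0 | 0
0 | 0 | 0 | 1 | 0 | 1 | 1
0 | 0 | 0 | 0 | 1 | 1 | 1
0 | 0 | 0 | 0 | 0 | 0 | 0
The columns for φ and ψ agree on every row, so they are logically equivalent.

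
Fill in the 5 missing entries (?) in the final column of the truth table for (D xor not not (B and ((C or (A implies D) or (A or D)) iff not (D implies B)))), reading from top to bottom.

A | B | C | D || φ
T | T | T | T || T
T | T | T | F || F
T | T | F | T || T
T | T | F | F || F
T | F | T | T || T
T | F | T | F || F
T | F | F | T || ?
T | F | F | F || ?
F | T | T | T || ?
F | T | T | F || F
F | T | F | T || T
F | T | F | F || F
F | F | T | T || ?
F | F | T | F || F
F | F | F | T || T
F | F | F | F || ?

Row A=T, B=F, C=F, D=T: not not (B and ((C or (A implies D) or (A or D)) iff not (D implies B))) = F, so the formula = T.
Row A=T, B=F, C=F, D=F: not not (B and ((C or (A implies D) or (A or D)) iff not (D implies B))) = F, so the formula = F.
Row A=F, B=T, C=T, D=T: not not (B and ((C or (A implies D) or (A or D)) iff not (D implies B))) = F, so the formula = T.
Row A=F, B=F, C=T, D=T: not not (B and ((C or (A implies D) or (A or D)) iff not (D implies B))) = F, so the formula = T.
Row A=F, B=F, C=F, D=F: not not (B and ((C or (A implies D) or (A or D)) iff not (D implies B))) = F, so the formula = F.

T, F, T, T, F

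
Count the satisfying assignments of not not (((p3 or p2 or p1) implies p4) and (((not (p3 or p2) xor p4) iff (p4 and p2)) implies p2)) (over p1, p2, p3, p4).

p1 | p2 | p3 | p4 || φ
T  | T  | T  | T  || T
T  | T  | T  | F  || F
T  | T  | F  | T  || T
T  | T  | F  | F  || F
T  | F  | T  | T  || T
T  | F  | T  | F  || F
T  | F  | F  | T  || F
T  | F  | F  | F  || F
F  | T  | T  | T  || T
F  | T  | T  | F  || F
F  | T  | F  | T  || T
F  | T  | F  | F  || F
F  | F  | T  | T  || T
F  | F  | T  | F  || F
F  | F  | F  | T  || F
F  | F  | F  | F  || T
The formula is true on 7 of the 16 rows.

7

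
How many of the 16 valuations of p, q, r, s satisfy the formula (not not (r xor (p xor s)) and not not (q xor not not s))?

  p   |   q   |   r   |   s   || (p xor s) | (r xor (p xor s)) | not (r xor (p xor s)) | not not (r xor (p xor s)) | not s | not not s | (q xor not not s) | not (q xor not not s) | not not (q xor not not s) |   φ  
False | False | False | False ||   False   |       False       |          True         |           False           |  True |   False   |       False       |          True         |           False           | False
False | False | False |  True ||    True   |        True       |         False         |            True           | False |    True   |        True       |         False         |            True           |  True
False | False |  True | False ||   False   |        True       |         False         |            True           |  True |   False   |       False       |          True         |           False           | False
False | False |  True |  True ||    True   |       False       |          True         |           False           | False |    True   |        True       |         False         |            True           | False
False |  True | False | False ||   False   |       False       |          True         |           False           |  True |   False   |        True       |         False         |            True           | False
False |  True | False |  True ||    True   |        True       |         False         |            True           | False |    True   |       False       |          True         |           False           | False
False |  True |  True | False ||   False   |        True       |         False         |            True           |  True |   False   |        True       |         False         |            True           |  True
False |  True |  True |  True ||    True   |       False       |          True         |           False           | False |    True   |       False       |          True         |           False           | False
 True | False | False | False ||    True   |        True       |         False         |            True           |  True |   False   |       False       |          True         |           False           | False
 True | False | False |  True ||   False   |       False       |          True         |           False           | False |    True   |        True       |         False         |            True           | False
 True | False |  True | False ||    True   |       False       |          True         |           False           |  True |   False   |       False       |          True         |           False           | False
 True | False |  True |  True ||   False   |        True       |         False         |            True           | False |    True   |        True       |         False         |            True           |  True
 True |  True | False | False ||    True   |        True       |         False         |            True           |  True |   False   |        True       |         False         |            True           |  True
 True |  True | False |  True ||   False   |       False       |          True         |           False           | False |    True   |       False       |          True         |           False           | False
 True |  True |  True | False ||    True   |       False       |          True         |           False           |  True |   False   |        True       |         False         |            True           | False
 True |  True |  True |  True ||   False   |        True       |         False         |            True           | False |    True   |       False       |          True         |           False           | False
The formula is true on 4 of the 16 rows.

4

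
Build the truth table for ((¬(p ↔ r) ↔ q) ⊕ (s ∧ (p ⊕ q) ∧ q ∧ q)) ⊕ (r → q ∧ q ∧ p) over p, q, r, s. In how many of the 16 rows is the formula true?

8

p  q  r  s  |  (p ↔ r)  ¬(p ↔ r)  (¬(p ↔ r) ↔ q)  (p ⊕ q)  (s ∧ (p ⊕ q) ∧ q ∧ q)  (q ∧ q ∧ p)  (r → (q ∧ q ∧ p))  φ
T  T  T  T  |     T        F            F            F               F                 T               T          T
T  T  T  F  |     T        F            F            F               F                 T               T          T
T  T  F  T  |     F        T            T            F               F                 T               T          F
T  T  F  F  |     F        T            T            F               F                 T               T          F
T  F  T  T  |     T        F            T            T               F                 F               F          T
T  F  T  F  |     T        F            T            T               F                 F               F          T
T  F  F  T  |     F        T            F            T               F                 F               T          T
T  F  F  F  |     F        T            F            T               F                 F               T          T
F  T  T  T  |     F        T            T            T               T                 F               F          F
F  T  T  F  |     F        T            T            T               F                 F               F          T
F  T  F  T  |     T        F            F            T               T                 F               T          F
F  T  F  F  |     T        F            F            T               F                 F               T          T
F  F  T  T  |     F        T            F            F               F                 F               F          F
F  F  T  F  |     F        T            F            F               F                 F               F          F
F  F  F  T  |     T        F            T            F               F                 F               T          F
F  F  F  F  |     T        F            T            F               F                 F               T          F
The formula is true on 8 of the 16 rows.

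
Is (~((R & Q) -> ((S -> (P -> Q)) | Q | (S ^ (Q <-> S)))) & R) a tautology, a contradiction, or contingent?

P | Q | R | S || φ
T | T | T | T || F
T | T | T | F || F
T | T | F | T || F
T | T | F | F || F
T | F | T | T || F
T | F | T | F || F
T | F | F | T || F
T | F | F | F || F
F | T | T | T || F
F | T | T | F || F
F | T | F | T || F
F | T | F | F || F
F | F | T | T || F
F | F | T | F || F
F | F | F | T || F
F | F | F | F || F
Every row is F, so the formula is a contradiction.

contradiction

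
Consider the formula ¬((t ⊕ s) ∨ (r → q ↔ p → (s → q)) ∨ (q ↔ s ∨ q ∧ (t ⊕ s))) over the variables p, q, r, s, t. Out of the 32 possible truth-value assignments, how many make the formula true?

p  q  r  s  t  |  φ
T  T  T  T  T  |  F
T  T  T  T  F  |  F
T  T  T  F  T  |  F
T  T  T  F  F  |  F
T  T  F  T  T  |  F
T  T  F  T  F  |  F
T  T  F  F  T  |  F
T  T  F  F  F  |  F
T  F  T  T  T  |  F
T  F  T  T  F  |  F
T  F  T  F  T  |  F
T  F  T  F  F  |  F
T  F  F  T  T  |  T
T  F  F  T  F  |  F
T  F  F  F  T  |  F
T  F  F  F  F  |  F
F  T  T  T  T  |  F
F  T  T  T  F  |  F
F  T  T  F  T  |  F
F  T  T  F  F  |  F
F  T  F  T  T  |  F
F  T  F  T  F  |  F
F  T  F  F  T  |  F
F  T  F  F  F  |  F
F  F  T  T  T  |  T
F  F  T  T  F  |  F
F  F  T  F  T  |  F
F  F  T  F  F  |  F
F  F  F  T  T  |  F
F  F  F  T  F  |  F
F  F  F  F  T  |  F
F  F  F  F  F  |  F
The formula is true on 2 of the 32 rows.

2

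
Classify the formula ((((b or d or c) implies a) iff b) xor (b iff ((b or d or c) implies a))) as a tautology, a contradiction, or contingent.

a | b | c | d || (b or d or c) | ((b or d or c) implies a) | φ
T | T | T | T ||       T       |             T             | F
T | T | T | F ||       T       |             T             | F
T | T | F | T ||       T       |             T             | F
T | T | F | F ||       T       |             T             | F
T | F | T | T ||       T       |             T             | F
T | F | T | F ||       T       |             T             | F
T | F | F | T ||       T       |             T             | F
T | F | F | F ||       F       |             T             | F
F | T | T | T ||       T       |             F             | F
F | T | T | F ||       T       |             F             | F
F | T | F | T ||       T       |             F             | F
F | T | F | F ||       T       |             F             | F
F | F | T | T ||       T       |             F             | F
F | F | T | F ||       T       |             F             | F
F | F | F | T ||       T       |             F             | F
F | F | F | F ||       F       |             T             | F
Every row is F, so the formula is a contradiction.

contradiction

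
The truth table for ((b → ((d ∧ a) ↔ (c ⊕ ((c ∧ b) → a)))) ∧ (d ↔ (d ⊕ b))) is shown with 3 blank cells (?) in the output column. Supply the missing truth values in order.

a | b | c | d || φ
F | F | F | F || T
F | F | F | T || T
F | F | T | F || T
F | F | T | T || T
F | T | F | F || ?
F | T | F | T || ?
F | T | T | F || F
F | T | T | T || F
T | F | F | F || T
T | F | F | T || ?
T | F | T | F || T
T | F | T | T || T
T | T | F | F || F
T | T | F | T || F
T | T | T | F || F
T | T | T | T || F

Row a=F, b=T, c=F, d=F: (b → ((d ∧ a) ↔ (c ⊕ ((c ∧ b) → a)))) = F, (d ↔ (d ⊕ b)) = F, so the formula = F.
Row a=F, b=T, c=F, d=T: (b → ((d ∧ a) ↔ (c ⊕ ((c ∧ b) → a)))) = F, (d ↔ (d ⊕ b)) = F, so the formula = F.
Row a=T, b=F, c=F, d=T: (b → ((d ∧ a) ↔ (c ⊕ ((c ∧ b) → a)))) = T, (d ↔ (d ⊕ b)) = T, so the formula = T.

F, F, T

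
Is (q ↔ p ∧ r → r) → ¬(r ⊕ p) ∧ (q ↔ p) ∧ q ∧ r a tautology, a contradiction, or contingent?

contingent

p  q  r  |  φ
1  1  1  |  1
1  1  0  |  0
1  0  1  |  1
1  0  0  |  1
0  1  1  |  0
0  1  0  |  0
0  0  1  |  1
0  0  0  |  1
5 of 8 rows are 1, so the formula is contingent.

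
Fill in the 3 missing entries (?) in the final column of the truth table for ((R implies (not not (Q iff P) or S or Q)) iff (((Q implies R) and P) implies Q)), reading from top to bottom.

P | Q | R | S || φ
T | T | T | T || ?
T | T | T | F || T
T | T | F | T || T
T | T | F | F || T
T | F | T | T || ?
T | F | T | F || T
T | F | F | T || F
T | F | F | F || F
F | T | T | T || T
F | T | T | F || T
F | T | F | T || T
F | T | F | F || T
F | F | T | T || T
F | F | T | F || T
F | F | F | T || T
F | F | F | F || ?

T, F, T

Row P=T, Q=T, R=T, S=T: (R implies (not not (Q iff P) or S or Q)) = T, (((Q implies R) and P) implies Q) = T, so the formula = T.
Row P=T, Q=F, R=T, S=T: (R implies (not not (Q iff P) or S or Q)) = T, (((Q implies R) and P) implies Q) = F, so the formula = F.
Row P=F, Q=F, R=F, S=F: (R implies (not not (Q iff P) or S or Q)) = T, (((Q implies R) and P) implies Q) = T, so the formula = T.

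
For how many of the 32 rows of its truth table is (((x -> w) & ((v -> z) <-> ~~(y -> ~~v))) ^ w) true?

x | y | z | w | v | φ
- | - | - | - | - | -
T | T | T | T | T | F
T | T | T | T | F | T
T | T | T | F | T | F
T | T | T | F | F | F
T | T | F | T | T | T
T | T | F | T | F | T
T | T | F | F | T | F
T | T | F | F | F | F
T | F | T | T | T | F
T | F | T | T | F | F
T | F | T | F | T | F
T | F | T | F | F | F
T | F | F | T | T | T
T | F | F | T | F | F
T | F | F | F | T | F
T | F | F | F | F | F
F | T | T | T | T | F
F | T | T | T | F | T
F | T | T | F | T | T
F | T | T | F | F | F
F | T | F | T | T | T
F | T | F | T | F | T
F | T | F | F | T | F
F | T | F | F | F | F
F | F | T | T | T | F
F | F | T | T | F | F
F | F | T | F | T | T
F | F | T | F | F | T
F | F | F | T | T | T
F | F | F | T | F | F
F | F | F | F | T | F
F | F | F | F | F | T
The formula is true on 12 of the 32 rows.

12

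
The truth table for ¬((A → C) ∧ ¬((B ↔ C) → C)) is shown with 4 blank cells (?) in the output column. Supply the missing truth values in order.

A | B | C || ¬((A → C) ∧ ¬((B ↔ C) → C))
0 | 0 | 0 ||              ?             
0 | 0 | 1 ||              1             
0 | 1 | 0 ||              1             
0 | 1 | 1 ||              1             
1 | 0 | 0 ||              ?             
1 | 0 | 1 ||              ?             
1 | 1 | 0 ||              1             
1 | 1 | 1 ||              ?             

Row A=0, B=0, C=0: (A → C) = 1, ¬((B ↔ C) → C) = 1, ((A → C) ∧ ¬((B ↔ C) → C)) = 1, so ¬((A → C) ∧ ¬((B ↔ C) → C)) = 0.
Row A=1, B=0, C=0: (A → C) = 0, ¬((B ↔ C) → C) = 1, ((A → C) ∧ ¬((B ↔ C) → C)) = 0, so ¬((A → C) ∧ ¬((B ↔ C) → C)) = 1.
Row A=1, B=0, C=1: (A → C) = 1, ¬((B ↔ C) → C) = 0, ((A → C) ∧ ¬((B ↔ C) → C)) = 0, so ¬((A → C) ∧ ¬((B ↔ C) → C)) = 1.
Row A=1, B=1, C=1: (A → C) = 1, ¬((B ↔ C) → C) = 0, ((A → C) ∧ ¬((B ↔ C) → C)) = 0, so ¬((A → C) ∧ ¬((B ↔ C) → C)) = 1.

0, 1, 1, 1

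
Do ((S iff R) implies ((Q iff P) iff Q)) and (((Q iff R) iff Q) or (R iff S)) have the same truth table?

not equivalent

P  Q  R  S  |  φ  ψ
1  1  1  1  |  1  1
1  1  1  0  |  1  1
1  1  0  1  |  1  0
1  1  0  0  |  1  1
1  0  1  1  |  1  1
1  0  1  0  |  1  1
1  0  0  1  |  1  0
1  0  0  0  |  1  1
0  1  1  1  |  0  1
0  1  1  0  |  1  1
0  1  0  1  |  1  0
0  1  0  0  |  0  1
0  0  1  1  |  0  1
0  0  1  0  |  1  1
0  0  0  1  |  1  0
0  0  0  0  |  0  1
The columns differ at P=1, Q=1, R=0, S=1 (φ=1, ψ=0), so they are not equivalent.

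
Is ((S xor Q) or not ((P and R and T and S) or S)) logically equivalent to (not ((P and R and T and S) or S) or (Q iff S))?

not equivalent

P  Q  R  S  T  |  φ  ψ
T  T  T  T  T  |  F  T
T  T  T  T  F  |  F  T
T  T  T  F  T  |  T  T
T  T  T  F  F  |  T  T
T  T  F  T  T  |  F  T
T  T  F  T  F  |  F  T
T  T  F  F  T  |  T  T
T  T  F  F  F  |  T  T
T  F  T  T  T  |  T  F
T  F  T  T  F  |  T  F
T  F  T  F  T  |  T  T
T  F  T  F  F  |  T  T
T  F  F  T  T  |  T  F
T  F  F  T  F  |  T  F
T  F  F  F  T  |  T  T
T  F  F  F  F  |  T  T
F  T  T  T  T  |  F  T
F  T  T  T  F  |  F  T
F  T  T  F  T  |  T  T
F  T  T  F  F  |  T  T
F  T  F  T  T  |  F  T
F  T  F  T  F  |  F  T
F  T  F  F  T  |  T  T
F  T  F  F  F  |  T  T
F  F  T  T  T  |  T  F
F  F  T  T  F  |  T  F
F  F  T  F  T  |  T  T
F  F  T  F  F  |  T  T
F  F  F  T  T  |  T  F
F  F  F  T  F  |  T  F
F  F  F  F  T  |  T  T
F  F  F  F  F  |  T  T
The columns differ at P=T, Q=T, R=T, S=T, T=T (φ=F, ψ=T), so they are not equivalent.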